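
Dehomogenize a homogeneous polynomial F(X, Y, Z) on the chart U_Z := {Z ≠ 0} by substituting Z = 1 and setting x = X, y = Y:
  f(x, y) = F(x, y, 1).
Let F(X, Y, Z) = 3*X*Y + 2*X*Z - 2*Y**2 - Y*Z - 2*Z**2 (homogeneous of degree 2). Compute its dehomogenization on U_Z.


f(x, y) = 3*x*y + 2*x - 2*y**2 - y - 2

On U_Z we set Z = 1. Each monomial c·X^i·Y^j·Z^k in F becomes c·x^i·y^j·1^k = c·x^i·y^j.
Substituting Z = 1: F(X, Y, 1) = 3*x*y + 2*x - 2*y**2 - y - 2.
Note: deg(f) ≤ deg(F) = 2; strict inequality happens when F is divisible by Z (lost terms).


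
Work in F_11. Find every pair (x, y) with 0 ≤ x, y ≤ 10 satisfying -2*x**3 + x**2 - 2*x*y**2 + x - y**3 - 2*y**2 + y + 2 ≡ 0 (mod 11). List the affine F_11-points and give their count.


Affine F_11-points: {(0, 1), (0, 9), (0, 10), (1, 6), (2, 7), (3, 8), (3, 9), (4, 3), (5, 5), (6, 5), (7, 8), (8, 1), (8, 4), (8, 10), (9, 1), (9, 2), (9, 10)}; count = 17.

For each of the 121 pairs (x, y) ∈ F_11², evaluate f(x, y) mod 11. Record the zeros.
  x = 0: [0↦2, 1↦0, 2↦10, 3↦4, 4↦9, 5↦8, 6↦6, 7↦8, 8↦8, 9↦0, 10↦0]  zeros at y ∈ {1, 9, 10}
  x = 1: [0↦2, 1↦9, 2↦2, 3↦8, 4↦10, 5↦2, 6↦0, 7↦9, 8↦1, 9↦3, 10↦9]  zeros at y ∈ {6}
  x = 2: [0↦3, 1↦8, 2↦6, 3↦2, 4↦1, 5↦8, 6↦6, 7↦0, 8↦6, 9↦7, 10↦8]  zeros at y ∈ {7}
  x = 3: [0↦4, 1↦7, 2↦10, 3↦7, 4↦3, 5↦3, 6↦1, 7↦2, 8↦0, 9↦0, 10↦7]  zeros at y ∈ {8, 9}
  x = 4: [0↦4, 1↦5, 2↦2, 3↦0, 4↦4, 5↦8, 6↦6, 7↦3, 8↦4, 9↦3, 10↦5]  zeros at y ∈ {3}
  x = 5: [0↦2, 1↦1, 2↦3, 3↦2, 4↦3, 5↦0, 6↦9, 7↦2, 8↦6, 9↦4, 10↦1]  zeros at y ∈ {5}
  x = 6: [0↦8, 1↦5, 2↦1, 3↦1, 4↦10, 5↦0, 6↦9, 7↦9, 8↦5, 9↦2, 10↦5]  zeros at y ∈ {5}
  x = 7: [0↦10, 1↦5, 2↦6, 3↦7, 4↦2, 5↦7, 6↦5, 7↦1, 8↦0, 9↦7, 10↦5]  zeros at y ∈ {8}
  x = 8: [0↦7, 1↦0, 2↦6, 3↦8, 4↦0, 5↦9, 6↦7, 7↦10, 8↦1, 9↦7, 10↦0]  zeros at y ∈ {1, 4, 10}
  x = 9: [0↦9, 1↦0, 2↦0, 3↦3, 4↦3, 5↦5, 6↦3, 7↦2, 8↦7, 9↦1, 10↦0]  zeros at y ∈ {1, 2, 10}
  x = 10: [0↦4, 1↦4, 2↦9, 3↦2, 4↦10, 5↦5, 6↦3, 7↦9, 8↦6, 9↦10, 10↦4]  zeros at y ∈ ∅
Collecting zeros: affine points = {(0, 1), (0, 9), (0, 10), (1, 6), (2, 7), (3, 8), (3, 9), (4, 3), (5, 5), (6, 5), (7, 8), (8, 1), (8, 4), (8, 10), (9, 1), (9, 2), (9, 10)}.
Total count |C(F_11)_aff| = 17.


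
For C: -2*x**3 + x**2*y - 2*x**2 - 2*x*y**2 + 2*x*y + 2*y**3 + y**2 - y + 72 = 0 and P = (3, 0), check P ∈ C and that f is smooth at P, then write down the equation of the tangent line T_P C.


Tangent line at P: -66*x + 14*y + 198 = 0.

Step 1: f(3, 0) = 0, so P lies on C.
Step 2: partial derivatives
  f_x(x, y) = -6*x**2 + 2*x*y - 4*x - 2*y**2 + 2*y, f_y(x, y) = x**2 - 4*x*y + 2*x + 6*y**2 + 2*y - 1.
  f_x(P) = -66, f_y(P) = 14 (gradient nonzero, so P is smooth).
Step 3: tangent line at P: -66·(x − 3) + 14·(y − 0) = 0.
Expanding: -66*x + 14*y + 198 = 0.


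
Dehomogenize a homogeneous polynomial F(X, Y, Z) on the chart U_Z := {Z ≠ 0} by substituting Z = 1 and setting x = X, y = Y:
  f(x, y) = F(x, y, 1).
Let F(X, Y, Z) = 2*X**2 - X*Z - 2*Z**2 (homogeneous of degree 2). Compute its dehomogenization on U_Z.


f(x, y) = 2*x**2 - x - 2

On U_Z we set Z = 1. Each monomial c·X^i·Y^j·Z^k in F becomes c·x^i·y^j·1^k = c·x^i·y^j.
Substituting Z = 1: F(X, Y, 1) = 2*x**2 - x - 2.
Note: deg(f) ≤ deg(F) = 2; strict inequality happens when F is divisible by Z (lost terms).


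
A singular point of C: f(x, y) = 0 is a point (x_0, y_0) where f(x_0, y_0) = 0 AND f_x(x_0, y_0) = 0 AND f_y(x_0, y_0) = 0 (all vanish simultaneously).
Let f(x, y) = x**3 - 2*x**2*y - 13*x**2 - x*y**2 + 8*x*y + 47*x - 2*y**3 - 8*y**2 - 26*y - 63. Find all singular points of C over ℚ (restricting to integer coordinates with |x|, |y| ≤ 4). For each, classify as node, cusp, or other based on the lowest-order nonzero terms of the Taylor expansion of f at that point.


Singular points: {(3, -2)}; classification: cusp.

Compute partial derivatives:
  f_x = 3*x**2 - 4*x*y - 26*x - y**2 + 8*y + 47.
  f_y = -2*x**2 - 2*x*y + 8*x - 6*y**2 - 16*y - 26.
Scan x_0 ∈ {−4, ..., 4}. For each x_0, f_y(x_0, y) is a polynomial in y; find its integer roots y ∈ {−4, ..., 4}, then test f_x and f at those candidates.
  x = -4: f_y(-4, y) = -6*y**2 - 8*y - 90; no integer root y with |y| ≤ 4.
  x = -3: f_y(-3, y) = -6*y**2 - 10*y - 68; no integer root y with |y| ≤ 4.
  x = -2: f_y(-2, y) = -6*y**2 - 12*y - 50; no integer root y with |y| ≤ 4.
  x = -1: f_y(-1, y) = -6*y**2 - 14*y - 36; no integer root y with |y| ≤ 4.
  x = 0: f_y(0, y) = -6*y**2 - 16*y - 26; no integer root y with |y| ≤ 4.
  x = 1: f_y(1, y) = -6*y**2 - 18*y - 20; no integer root y with |y| ≤ 4.
  x = 2: f_y(2, y) = -6*y**2 - 20*y - 18; no integer root y with |y| ≤ 4.
  x = 3: f_y(3, y) = -6*y**2 - 22*y - 20; vanishes at y ∈ {-2}. (3, -2): f_x = 0, f = 0 — SINGULAR.
  x = 4: f_y(4, y) = -6*y**2 - 24*y - 26; no integer root y with |y| ≤ 4.
Only singular point on the grid: (3, -2).
Classify: substitute x = 3 + u, y = -2 + v and expand: f = u**3 - 2*u**2*v - u*v**2 - 2*v**3 + v**2.
No constant or linear terms (consistent with a singular point). Quadratic part: v**2. Cubic part: u**3 - 2*u**2*v - u*v**2 - 2*v**3.
The quadratic part v**2 is a perfect square, so there is a single (double) tangent line v = 0, i.e. y = -2. Restricting the cubic part to that line (v = 0) leaves u**3 ≠ 0, so f is not divisible by v and the branch is v² ≈ -u**3 to lowest order — this is a cusp.
Classification: cusp.


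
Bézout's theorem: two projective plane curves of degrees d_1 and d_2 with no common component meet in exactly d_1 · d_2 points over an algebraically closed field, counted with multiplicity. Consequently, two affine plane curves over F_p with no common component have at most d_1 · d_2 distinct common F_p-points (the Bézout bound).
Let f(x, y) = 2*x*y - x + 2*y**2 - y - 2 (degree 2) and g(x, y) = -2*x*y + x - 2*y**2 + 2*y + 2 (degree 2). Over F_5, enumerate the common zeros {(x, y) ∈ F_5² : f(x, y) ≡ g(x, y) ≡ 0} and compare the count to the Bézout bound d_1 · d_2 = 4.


Common zeros: {(3, 0)}; count = 1; Bézout bound = 4.

deg(f) = 2, deg(g) = 2, so Bézout bound = 4.
Scan x ∈ F_5. For each x, list the y ∈ F_5 with f(x, y) ≡ 0 and those with g(x, y) ≡ 0 (mod 5); the common zeros in that column are the intersection.
  x = 0: f ≡ 0 at y ∈ ∅; g ≡ 0 at y ∈ {3}; common: ∅.
  x = 1: f ≡ 0 at y ∈ {1}; g ≡ 0 at y ∈ {2, 3}; common: ∅.
  x = 2: f ≡ 0 at y ∈ {2, 4}; g ≡ 0 at y ∈ {1, 3}; common: ∅.
  x = 3: f ≡ 0 at y ∈ {0}; g ≡ 0 at y ∈ {0, 3}; common: {0}.
  x = 4: f ≡ 0 at y ∈ ∅; g ≡ 0 at y ∈ {3, 4}; common: ∅.
Collecting: common zeros = {(3, 0)}, so the count is 1.
Comparison with the Bézout bound: 1 ≤ 4 = deg(f)·deg(g), as expected for curves with no common component (the affine F_5-count falls short of the bound because intersections may lie at infinity, over extension fields, or carry multiplicity).


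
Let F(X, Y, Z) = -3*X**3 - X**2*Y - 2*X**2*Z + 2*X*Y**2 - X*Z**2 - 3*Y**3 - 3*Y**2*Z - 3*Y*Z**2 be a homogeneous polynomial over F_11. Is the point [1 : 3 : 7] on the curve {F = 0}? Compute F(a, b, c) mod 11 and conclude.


F(1,3,7) ≡ 8 (mod 11); P is NOT on the curve.

Evaluate F(1, 3, 7) term-by-term (mod 11).
  -3*X**3 ↦ -3·1·1·1 = -3
  -X**2*Y ↦ -1·1·3·1 = -3
  -2*X**2*Z ↦ -2·1·1·7 = -14
  2*X*Y**2 ↦ 2·1·9·1 = 18
  -X*Z**2 ↦ -1·1·1·49 = -49
  -3*Y**3 ↦ -3·1·27·1 = -81
  -3*Y**2*Z ↦ -3·1·9·7 = -189
  -3*Y*Z**2 ↦ -3·1·3·49 = -441
Sum: F(1, 3, 7) = (-3) + (-3) + (-14) + (18) + (-49) + (-81) + (-189) + (-441) = -762.
Reducing mod 11: -762 ≡ 8 (mod 11).
Since F(a, b, c) ≡ 8 ≠ 0 (mod 11), P does NOT lie on the curve.


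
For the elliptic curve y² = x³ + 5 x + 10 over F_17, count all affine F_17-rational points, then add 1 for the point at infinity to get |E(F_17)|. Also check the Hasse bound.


Affine points = {(1, 4), (1, 13), (3, 1), (3, 16), (4, 3), (4, 14), (6, 1), (6, 16), (8, 1), (8, 16), (9, 6), (9, 11), (11, 6), (11, 11), (12, 8), (12, 9), (14, 6), (14, 11), (15, 3), (15, 14), (16, 2), (16, 15)}; affine count = 22; |E(F_17)| = 23.

Discriminant check: Δ ∝ 4a³ + 27b² = 4·5³ + 27·10² = 4·125 + 27·100 ≡ 4 (mod 17). Nonzero ⇒ E is nonsingular.
For each x ∈ F_17, compute rhs = x³ + 5·x + 10 mod 17, then count y ∈ F_17 with y² ≡ rhs.
  x = 0: rhs = 10, matching y values: none (0 points).
  x = 1: rhs = 16, matching y values: 4, 13 (2 points).
  x = 2: rhs = 11, matching y values: none (0 points).
  x = 3: rhs = 1, matching y values: 1, 16 (2 points).
  x = 4: rhs = 9, matching y values: 3, 14 (2 points).
  x = 5: rhs = 7, matching y values: none (0 points).
  x = 6: rhs = 1, matching y values: 1, 16 (2 points).
  x = 7: rhs = 14, matching y values: none (0 points).
  x = 8: rhs = 1, matching y values: 1, 16 (2 points).
  x = 9: rhs = 2, matching y values: 6, 11 (2 points).
  x = 10: rhs = 6, matching y values: none (0 points).
  x = 11: rhs = 2, matching y values: 6, 11 (2 points).
  x = 12: rhs = 13, matching y values: 8, 9 (2 points).
  x = 13: rhs = 11, matching y values: none (0 points).
  x = 14: rhs = 2, matching y values: 6, 11 (2 points).
  x = 15: rhs = 9, matching y values: 3, 14 (2 points).
  x = 16: rhs = 4, matching y values: 2, 15 (2 points).
Total affine count: 22.
Full point count |E(F_17)| = 22 + 1 = 23.
Hasse bound: |23 − (17+1)| = |5| = 5 ≤ 2√17 ≈ 8.2462 ✓.


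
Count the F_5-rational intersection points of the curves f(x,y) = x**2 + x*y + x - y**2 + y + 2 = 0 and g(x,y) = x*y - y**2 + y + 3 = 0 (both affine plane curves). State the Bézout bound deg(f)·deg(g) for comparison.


Common zeros: {(2, 1), (2, 2)}; count = 2; Bézout bound = 4.

deg(f) = 2, deg(g) = 2, so Bézout bound = 4.
Scan x ∈ F_5. For each x, list the y ∈ F_5 with f(x, y) ≡ 0 and those with g(x, y) ≡ 0 (mod 5); the common zeros in that column are the intersection.
  x = 0: f ≡ 0 at y ∈ {2, 4}; g ≡ 0 at y ∈ ∅; common: ∅.
  x = 1: f ≡ 0 at y ∈ {1}; g ≡ 0 at y ∈ {3, 4}; common: ∅.
  x = 2: f ≡ 0 at y ∈ {1, 2}; g ≡ 0 at y ∈ {1, 2}; common: {1, 2}.
  x = 3: f ≡ 0 at y ∈ ∅; g ≡ 0 at y ∈ ∅; common: ∅.
  x = 4: f ≡ 0 at y ∈ ∅; g ≡ 0 at y ∈ ∅; common: ∅.
Collecting: common zeros = {(2, 1), (2, 2)}, so the count is 2.
Comparison with the Bézout bound: 2 ≤ 4 = deg(f)·deg(g), as expected for curves with no common component (the affine F_5-count falls short of the bound because intersections may lie at infinity, over extension fields, or carry multiplicity).


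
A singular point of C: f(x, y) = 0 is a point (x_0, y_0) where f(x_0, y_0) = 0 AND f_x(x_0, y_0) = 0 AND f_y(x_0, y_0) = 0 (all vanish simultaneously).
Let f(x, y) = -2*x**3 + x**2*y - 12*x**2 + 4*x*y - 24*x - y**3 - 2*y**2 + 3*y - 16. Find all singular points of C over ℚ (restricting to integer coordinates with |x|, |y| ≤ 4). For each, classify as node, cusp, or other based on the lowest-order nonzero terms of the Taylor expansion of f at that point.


Singular points: {(-2, -1)}; classification: node.

Compute partial derivatives:
  f_x = -6*x**2 + 2*x*y - 24*x + 4*y - 24.
  f_y = x**2 + 4*x - 3*y**2 - 4*y + 3.
Scan x_0 ∈ {−4, ..., 4}. For each x_0, f_y(x_0, y) is a polynomial in y; find its integer roots y ∈ {−4, ..., 4}, then test f_x and f at those candidates.
  x = -4: f_y(-4, y) = -3*y**2 - 4*y + 3; no integer root y with |y| ≤ 4.
  x = -3: f_y(-3, y) = -3*y**2 - 4*y; vanishes at y ∈ {0}. (-3, 0): f_x = -6 ≠ 0.
  x = -2: f_y(-2, y) = -3*y**2 - 4*y - 1; vanishes at y ∈ {-1}. (-2, -1): f_x = 0, f = 0 — SINGULAR.
  x = -1: f_y(-1, y) = -3*y**2 - 4*y; vanishes at y ∈ {0}. (-1, 0): f_x = -6 ≠ 0.
  x = 0: f_y(0, y) = -3*y**2 - 4*y + 3; no integer root y with |y| ≤ 4.
  x = 1: f_y(1, y) = -3*y**2 - 4*y + 8; no integer root y with |y| ≤ 4.
  x = 2: f_y(2, y) = -3*y**2 - 4*y + 15; vanishes at y ∈ {-3}. (2, -3): f_x = -120 ≠ 0.
  x = 3: f_y(3, y) = -3*y**2 - 4*y + 24; no integer root y with |y| ≤ 4.
  x = 4: f_y(4, y) = -3*y**2 - 4*y + 35; no integer root y with |y| ≤ 4.
Only singular point on the grid: (-2, -1).
Classify: substitute x = -2 + u, y = -1 + v and expand: f = -2*u**3 + u**2*v - u**2 - v**3 + v**2.
No constant or linear terms (consistent with a singular point). Quadratic part: -u**2 + v**2. Cubic part: -2*u**3 + u**2*v - v**3.
The quadratic part v**2 - u**2 = (v − u)(v + u) splits into two distinct linear factors, so there are two distinct tangent lines y − -1 = ±(x − -2) — this is a node (ordinary double point).
Classification: node.


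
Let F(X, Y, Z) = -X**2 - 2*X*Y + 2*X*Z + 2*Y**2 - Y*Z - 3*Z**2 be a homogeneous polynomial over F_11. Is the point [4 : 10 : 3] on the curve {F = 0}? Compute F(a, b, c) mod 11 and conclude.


F(4,10,3) ≡ 5 (mod 11); P is NOT on the curve.

Evaluate F(4, 10, 3) term-by-term (mod 11).
  -X**2 ↦ -1·16·1·1 = -16
  -2*X*Y ↦ -2·4·10·1 = -80
  2*X*Z ↦ 2·4·1·3 = 24
  2*Y**2 ↦ 2·1·100·1 = 200
  -Y*Z ↦ -1·1·10·3 = -30
  -3*Z**2 ↦ -3·1·1·9 = -27
Sum: F(4, 10, 3) = (-16) + (-80) + (24) + (200) + (-30) + (-27) = 71.
Reducing mod 11: 71 ≡ 5 (mod 11).
Since F(a, b, c) ≡ 5 ≠ 0 (mod 11), P does NOT lie on the curve.


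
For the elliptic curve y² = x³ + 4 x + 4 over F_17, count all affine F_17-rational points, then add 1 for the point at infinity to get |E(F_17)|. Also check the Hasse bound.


Affine points = {(0, 2), (0, 15), (1, 3), (1, 14), (3, 3), (3, 14), (4, 4), (4, 13), (5, 8), (5, 9), (7, 1), (7, 16), (8, 2), (8, 15), (9, 2), (9, 15), (11, 6), (11, 11), (13, 3), (13, 14), (14, 4), (14, 13), (16, 4), (16, 13)}; affine count = 24; |E(F_17)| = 25.

Discriminant check: Δ ∝ 4a³ + 27b² = 4·4³ + 27·4² = 4·64 + 27·16 ≡ 8 (mod 17). Nonzero ⇒ E is nonsingular.
For each x ∈ F_17, compute rhs = x³ + 4·x + 4 mod 17, then count y ∈ F_17 with y² ≡ rhs.
  x = 0: rhs = 4, matching y values: 2, 15 (2 points).
  x = 1: rhs = 9, matching y values: 3, 14 (2 points).
  x = 2: rhs = 3, matching y values: none (0 points).
  x = 3: rhs = 9, matching y values: 3, 14 (2 points).
  x = 4: rhs = 16, matching y values: 4, 13 (2 points).
  x = 5: rhs = 13, matching y values: 8, 9 (2 points).
  x = 6: rhs = 6, matching y values: none (0 points).
  x = 7: rhs = 1, matching y values: 1, 16 (2 points).
  x = 8: rhs = 4, matching y values: 2, 15 (2 points).
  x = 9: rhs = 4, matching y values: 2, 15 (2 points).
  x = 10: rhs = 7, matching y values: none (0 points).
  x = 11: rhs = 2, matching y values: 6, 11 (2 points).
  x = 12: rhs = 12, matching y values: none (0 points).
  x = 13: rhs = 9, matching y values: 3, 14 (2 points).
  x = 14: rhs = 16, matching y values: 4, 13 (2 points).
  x = 15: rhs = 5, matching y values: none (0 points).
  x = 16: rhs = 16, matching y values: 4, 13 (2 points).
Total affine count: 24.
Full point count |E(F_17)| = 24 + 1 = 25.
Hasse bound: |25 − (17+1)| = |7| = 7 ≤ 2√17 ≈ 8.2462 ✓.


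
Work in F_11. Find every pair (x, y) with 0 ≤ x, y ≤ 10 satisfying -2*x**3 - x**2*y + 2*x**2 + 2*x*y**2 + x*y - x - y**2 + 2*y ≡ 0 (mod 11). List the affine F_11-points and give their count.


Affine F_11-points: {(0, 0), (0, 2), (3, 5), (3, 9), (5, 6), (5, 7), (6, 5), (8, 4), (10, 3), (10, 8)}; count = 10.

For each of the 121 pairs (x, y) ∈ F_11², evaluate f(x, y) mod 11. Record the zeros.
  x = 0: [0↦0, 1↦1, 2↦0, 3↦8, 4↦3, 5↦7, 6↦9, 7↦9, 8↦7, 9↦3, 10↦8]  zeros at y ∈ {0, 2}
  x = 1: [0↦10, 1↦2, 2↦7, 3↦3, 4↦1, 5↦1, 6↦3, 7↦7, 8↦2, 9↦10, 10↦9]  zeros at y ∈ ∅
  x = 2: [0↦1, 1↦4, 2↦2, 3↦6, 4↦5, 5↦10, 6↦10, 7↦5, 8↦6, 9↦2, 10↦4]  zeros at y ∈ ∅
  x = 3: [0↦5, 1↦6, 2↦6, 3↦5, 4↦3, 5↦0, 6↦7, 7↦2, 8↦7, 9↦0, 10↦3]  zeros at y ∈ {5, 9}
  x = 4: [0↦10, 1↦7, 2↦7, 3↦10, 4↦5, 5↦3, 6↦4, 7↦8, 8↦4, 9↦3, 10↦5]  zeros at y ∈ ∅
  x = 5: [0↦4, 1↦6, 2↦4, 3↦9, 4↦10, 5↦7, 6↦0, 7↦0, 8↦7, 9↦10, 10↦9]  zeros at y ∈ {6, 7}
  x = 6: [0↦8, 1↦2, 2↦7, 3↦1, 4↦6, 5↦0, 6↦5, 7↦10, 8↦4, 9↦9, 10↦3]  zeros at y ∈ {5}
  x = 7: [0↦10, 1↦5, 2↦4, 3↦7, 4↦3, 5↦3, 6↦7, 7↦4, 8↦5, 9↦10, 10↦8]  zeros at y ∈ ∅
  x = 8: [0↦9, 1↦3, 2↦5, 3↦4, 4↦0, 5↦4, 6↦5, 7↦3, 8↦9, 9↦1, 10↦1]  zeros at y ∈ {4}
  x = 9: [0↦4, 1↦6, 2↦9, 3↦2, 4↦7, 5↦2, 6↦9, 7↦6, 8↦4, 9↦3, 10↦3]  zeros at y ∈ ∅
  x = 10: [0↦5, 1↦2, 2↦4, 3↦0, 4↦1, 5↦7, 6↦7, 7↦1, 8↦0, 9↦4, 10↦2]  zeros at y ∈ {3, 8}
Collecting zeros: affine points = {(0, 0), (0, 2), (3, 5), (3, 9), (5, 6), (5, 7), (6, 5), (8, 4), (10, 3), (10, 8)}.
Total count |C(F_11)_aff| = 10.


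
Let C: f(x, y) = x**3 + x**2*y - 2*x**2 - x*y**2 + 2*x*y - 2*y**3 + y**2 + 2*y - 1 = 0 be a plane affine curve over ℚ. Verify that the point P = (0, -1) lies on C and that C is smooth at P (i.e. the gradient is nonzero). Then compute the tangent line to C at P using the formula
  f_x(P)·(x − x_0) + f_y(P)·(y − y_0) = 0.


Tangent line at P: -3*x - 6*y - 6 = 0.

Step 1: f(0, -1) = 0, so P lies on C.
Step 2: partial derivatives
  f_x(x, y) = 3*x**2 + 2*x*y - 4*x - y**2 + 2*y, f_y(x, y) = x**2 - 2*x*y + 2*x - 6*y**2 + 2*y + 2.
  f_x(P) = -3, f_y(P) = -6 (gradient nonzero, so P is smooth).
Step 3: tangent line at P: -3·(x − 0) + -6·(y − -1) = 0.
Expanding: -3*x - 6*y - 6 = 0.


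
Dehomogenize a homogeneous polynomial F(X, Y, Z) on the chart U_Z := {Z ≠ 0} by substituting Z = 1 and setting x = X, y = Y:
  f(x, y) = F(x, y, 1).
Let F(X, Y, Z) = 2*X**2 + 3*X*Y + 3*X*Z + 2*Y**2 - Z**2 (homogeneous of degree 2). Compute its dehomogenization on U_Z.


f(x, y) = 2*x**2 + 3*x*y + 3*x + 2*y**2 - 1

On U_Z we set Z = 1. Each monomial c·X^i·Y^j·Z^k in F becomes c·x^i·y^j·1^k = c·x^i·y^j.
Substituting Z = 1: F(X, Y, 1) = 2*x**2 + 3*x*y + 3*x + 2*y**2 - 1.
Note: deg(f) ≤ deg(F) = 2; strict inequality happens when F is divisible by Z (lost terms).


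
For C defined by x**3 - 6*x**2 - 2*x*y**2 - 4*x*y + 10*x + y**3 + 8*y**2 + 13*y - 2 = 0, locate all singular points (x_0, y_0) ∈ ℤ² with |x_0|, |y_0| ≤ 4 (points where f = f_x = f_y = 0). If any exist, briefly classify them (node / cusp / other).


Singular points: {(2, -1)}; classification: cusp.

Compute partial derivatives:
  f_x = 3*x**2 - 12*x - 2*y**2 - 4*y + 10.
  f_y = -4*x*y - 4*x + 3*y**2 + 16*y + 13.
Scan x_0 ∈ {−4, ..., 4}. For each x_0, f_y(x_0, y) is a polynomial in y; find its integer roots y ∈ {−4, ..., 4}, then test f_x and f at those candidates.
  x = -4: f_y(-4, y) = 3*y**2 + 32*y + 29; vanishes at y ∈ {-1}. (-4, -1): f_x = 108 ≠ 0.
  x = -3: f_y(-3, y) = 3*y**2 + 28*y + 25; vanishes at y ∈ {-1}. (-3, -1): f_x = 75 ≠ 0.
  x = -2: f_y(-2, y) = 3*y**2 + 24*y + 21; vanishes at y ∈ {-1}. (-2, -1): f_x = 48 ≠ 0.
  x = -1: f_y(-1, y) = 3*y**2 + 20*y + 17; vanishes at y ∈ {-1}. (-1, -1): f_x = 27 ≠ 0.
  x = 0: f_y(0, y) = 3*y**2 + 16*y + 13; vanishes at y ∈ {-1}. (0, -1): f_x = 12 ≠ 0.
  x = 1: f_y(1, y) = 3*y**2 + 12*y + 9; vanishes at y ∈ {-3, -1}. (1, -3): f_x = -5 ≠ 0; (1, -1): f_x = 3 ≠ 0.
  x = 2: f_y(2, y) = 3*y**2 + 8*y + 5; vanishes at y ∈ {-1}. (2, -1): f_x = 0, f = 0 — SINGULAR.
  x = 3: f_y(3, y) = 3*y**2 + 4*y + 1; vanishes at y ∈ {-1}. (3, -1): f_x = 3 ≠ 0.
  x = 4: f_y(4, y) = 3*y**2 - 3; vanishes at y ∈ {-1, 1}. (4, -1): f_x = 12 ≠ 0; (4, 1): f_x = 4 ≠ 0.
Only singular point on the grid: (2, -1).
Classify: substitute x = 2 + u, y = -1 + v and expand: f = u**3 - 2*u*v**2 + v**3 + v**2.
No constant or linear terms (consistent with a singular point). Quadratic part: v**2. Cubic part: u**3 - 2*u*v**2 + v**3.
The quadratic part v**2 is a perfect square, so there is a single (double) tangent line v = 0, i.e. y = -1. Restricting the cubic part to that line (v = 0) leaves u**3 ≠ 0, so f is not divisible by v and the branch is v² ≈ -u**3 to lowest order — this is a cusp.
Classification: cusp.


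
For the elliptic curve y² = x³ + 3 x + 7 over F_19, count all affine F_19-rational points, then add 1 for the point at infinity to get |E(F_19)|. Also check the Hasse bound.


Affine points = {(0, 8), (0, 11), (1, 7), (1, 12), (3, 9), (3, 10), (4, 8), (4, 11), (8, 7), (8, 12), (10, 7), (10, 12), (12, 2), (12, 17), (13, 1), (13, 18), (14, 0), (15, 8), (15, 11), (16, 3), (16, 16)}; affine count = 21; |E(F_19)| = 22.

Discriminant check: Δ ∝ 4a³ + 27b² = 4·3³ + 27·7² = 4·27 + 27·49 ≡ 6 (mod 19). Nonzero ⇒ E is nonsingular.
For each x ∈ F_19, compute rhs = x³ + 3·x + 7 mod 19, then count y ∈ F_19 with y² ≡ rhs.
  x = 0: rhs = 7, matching y values: 8, 11 (2 points).
  x = 1: rhs = 11, matching y values: 7, 12 (2 points).
  x = 2: rhs = 2, matching y values: none (0 points).
  x = 3: rhs = 5, matching y values: 9, 10 (2 points).
  x = 4: rhs = 7, matching y values: 8, 11 (2 points).
  x = 5: rhs = 14, matching y values: none (0 points).
  x = 6: rhs = 13, matching y values: none (0 points).
  x = 7: rhs = 10, matching y values: none (0 points).
  x = 8: rhs = 11, matching y values: 7, 12 (2 points).
  x = 9: rhs = 3, matching y values: none (0 points).
  x = 10: rhs = 11, matching y values: 7, 12 (2 points).
  x = 11: rhs = 3, matching y values: none (0 points).
  x = 12: rhs = 4, matching y values: 2, 17 (2 points).
  x = 13: rhs = 1, matching y values: 1, 18 (2 points).
  x = 14: rhs = 0, matching y values: 0 (1 points).
  x = 15: rhs = 7, matching y values: 8, 11 (2 points).
  x = 16: rhs = 9, matching y values: 3, 16 (2 points).
  x = 17: rhs = 12, matching y values: none (0 points).
  x = 18: rhs = 3, matching y values: none (0 points).
Total affine count: 21.
Full point count |E(F_19)| = 21 + 1 = 22.
Hasse bound: |22 − (19+1)| = |2| = 2 ≤ 2√19 ≈ 8.7178 ✓.


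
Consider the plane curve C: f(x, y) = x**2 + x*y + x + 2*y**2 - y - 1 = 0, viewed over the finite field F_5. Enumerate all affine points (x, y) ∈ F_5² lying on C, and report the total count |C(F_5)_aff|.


Affine F_5-points: {(0, 1), (0, 2), (2, 0), (2, 2), (3, 1), (3, 3)}; count = 6.

For each of the 25 pairs (x, y) ∈ F_5², evaluate f(x, y) mod 5. Record the zeros.
  x = 0: [0↦4, 1↦0, 2↦0, 3↦4, 4↦2]  zeros at y ∈ {1, 2}
  x = 1: [0↦1, 1↦3, 2↦4, 3↦4, 4↦3]  zeros at y ∈ ∅
  x = 2: [0↦0, 1↦3, 2↦0, 3↦1, 4↦1]  zeros at y ∈ {0, 2}
  x = 3: [0↦1, 1↦0, 2↦3, 3↦0, 4↦1]  zeros at y ∈ {1, 3}
  x = 4: [0↦4, 1↦4, 2↦3, 3↦1, 4↦3]  zeros at y ∈ ∅
Collecting zeros: affine points = {(0, 1), (0, 2), (2, 0), (2, 2), (3, 1), (3, 3)}.
Total count |C(F_5)_aff| = 6.


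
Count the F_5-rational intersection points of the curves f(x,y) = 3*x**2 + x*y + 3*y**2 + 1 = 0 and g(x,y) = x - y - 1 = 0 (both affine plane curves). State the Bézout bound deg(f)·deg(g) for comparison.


Common zeros: ∅; count = 0; Bézout bound = 2.

deg(f) = 2, deg(g) = 1, so Bézout bound = 2.
Scan x ∈ F_5. For each x, list the y ∈ F_5 with f(x, y) ≡ 0 and those with g(x, y) ≡ 0 (mod 5); the common zeros in that column are the intersection.
  x = 0: f ≡ 0 at y ∈ ∅; g ≡ 0 at y ∈ {4}; common: ∅.
  x = 1: f ≡ 0 at y ∈ ∅; g ≡ 0 at y ∈ {0}; common: ∅.
  x = 2: f ≡ 0 at y ∈ ∅; g ≡ 0 at y ∈ {1}; common: ∅.
  x = 3: f ≡ 0 at y ∈ ∅; g ≡ 0 at y ∈ {2}; common: ∅.
  x = 4: f ≡ 0 at y ∈ ∅; g ≡ 0 at y ∈ {3}; common: ∅.
Collecting: common zeros = ∅, so the count is 0.
Comparison with the Bézout bound: 0 ≤ 2 = deg(f)·deg(g), as expected for curves with no common component (the affine F_5-count falls short of the bound because intersections may lie at infinity, over extension fields, or carry multiplicity).


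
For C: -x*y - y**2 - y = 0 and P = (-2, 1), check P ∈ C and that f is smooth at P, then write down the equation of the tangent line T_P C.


Tangent line at P: -x - y - 1 = 0.

Step 1: f(-2, 1) = 0, so P lies on C.
Step 2: partial derivatives
  f_x(x, y) = -y, f_y(x, y) = -x - 2*y - 1.
  f_x(P) = -1, f_y(P) = -1 (gradient nonzero, so P is smooth).
Step 3: tangent line at P: -1·(x − -2) + -1·(y − 1) = 0.
Expanding: -x - y - 1 = 0.


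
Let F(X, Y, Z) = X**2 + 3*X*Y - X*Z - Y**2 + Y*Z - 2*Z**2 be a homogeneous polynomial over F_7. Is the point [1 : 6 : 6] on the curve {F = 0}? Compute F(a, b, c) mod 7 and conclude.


F(1,6,6) ≡ 4 (mod 7); P is NOT on the curve.

Evaluate F(1, 6, 6) term-by-term (mod 7).
  X**2 ↦ 1·1·1·1 = 1
  3*X*Y ↦ 3·1·6·1 = 18
  -X*Z ↦ -1·1·1·6 = -6
  -Y**2 ↦ -1·1·36·1 = -36
  Y*Z ↦ 1·1·6·6 = 36
  -2*Z**2 ↦ -2·1·1·36 = -72
Sum: F(1, 6, 6) = (1) + (18) + (-6) + (-36) + (36) + (-72) = -59.
Reducing mod 7: -59 ≡ 4 (mod 7).
Since F(a, b, c) ≡ 4 ≠ 0 (mod 7), P does NOT lie on the curve.


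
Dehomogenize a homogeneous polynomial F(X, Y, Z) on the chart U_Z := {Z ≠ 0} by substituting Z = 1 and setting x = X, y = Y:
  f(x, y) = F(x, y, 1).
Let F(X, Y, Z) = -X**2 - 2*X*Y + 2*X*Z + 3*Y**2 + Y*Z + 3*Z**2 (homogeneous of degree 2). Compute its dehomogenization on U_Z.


f(x, y) = -x**2 - 2*x*y + 2*x + 3*y**2 + y + 3

On U_Z we set Z = 1. Each monomial c·X^i·Y^j·Z^k in F becomes c·x^i·y^j·1^k = c·x^i·y^j.
Substituting Z = 1: F(X, Y, 1) = -x**2 - 2*x*y + 2*x + 3*y**2 + y + 3.
Note: deg(f) ≤ deg(F) = 2; strict inequality happens when F is divisible by Z (lost terms).


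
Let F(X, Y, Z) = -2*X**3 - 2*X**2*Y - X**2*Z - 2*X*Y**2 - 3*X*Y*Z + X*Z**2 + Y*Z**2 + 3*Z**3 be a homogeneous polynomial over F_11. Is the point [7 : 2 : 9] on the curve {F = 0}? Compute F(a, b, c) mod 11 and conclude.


F(7,2,9) ≡ 4 (mod 11); P is NOT on the curve.

Evaluate F(7, 2, 9) term-by-term (mod 11).
  -2*X**3 ↦ -2·343·1·1 = -686
  -2*X**2*Y ↦ -2·49·2·1 = -196
  -X**2*Z ↦ -1·49·1·9 = -441
  -2*X*Y**2 ↦ -2·7·4·1 = -56
  -3*X*Y*Z ↦ -3·7·2·9 = -378
  X*Z**2 ↦ 1·7·1·81 = 567
  Y*Z**2 ↦ 1·1·2·81 = 162
  3*Z**3 ↦ 3·1·1·729 = 2187
Sum: F(7, 2, 9) = (-686) + (-196) + (-441) + (-56) + (-378) + (567) + (162) + (2187) = 1159.
Reducing mod 11: 1159 ≡ 4 (mod 11).
Since F(a, b, c) ≡ 4 ≠ 0 (mod 11), P does NOT lie on the curve.


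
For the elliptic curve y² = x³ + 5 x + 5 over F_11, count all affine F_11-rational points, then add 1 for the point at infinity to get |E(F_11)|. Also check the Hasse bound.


Affine points = {(0, 4), (0, 7), (1, 0), (2, 1), (2, 10), (3, 5), (3, 6), (4, 1), (4, 10), (5, 1), (5, 10), (6, 3), (6, 8), (7, 3), (7, 8), (9, 3), (9, 8)}; affine count = 17; |E(F_11)| = 18.

Discriminant check: Δ ∝ 4a³ + 27b² = 4·5³ + 27·5² = 4·125 + 27·25 ≡ 9 (mod 11). Nonzero ⇒ E is nonsingular.
For each x ∈ F_11, compute rhs = x³ + 5·x + 5 mod 11, then count y ∈ F_11 with y² ≡ rhs.
  x = 0: rhs = 5, matching y values: 4, 7 (2 points).
  x = 1: rhs = 0, matching y values: 0 (1 points).
  x = 2: rhs = 1, matching y values: 1, 10 (2 points).
  x = 3: rhs = 3, matching y values: 5, 6 (2 points).
  x = 4: rhs = 1, matching y values: 1, 10 (2 points).
  x = 5: rhs = 1, matching y values: 1, 10 (2 points).
  x = 6: rhs = 9, matching y values: 3, 8 (2 points).
  x = 7: rhs = 9, matching y values: 3, 8 (2 points).
  x = 8: rhs = 7, matching y values: none (0 points).
  x = 9: rhs = 9, matching y values: 3, 8 (2 points).
  x = 10: rhs = 10, matching y values: none (0 points).
Total affine count: 17.
Full point count |E(F_11)| = 17 + 1 = 18.
Hasse bound: |18 − (11+1)| = |6| = 6 ≤ 2√11 ≈ 6.6332 ✓.


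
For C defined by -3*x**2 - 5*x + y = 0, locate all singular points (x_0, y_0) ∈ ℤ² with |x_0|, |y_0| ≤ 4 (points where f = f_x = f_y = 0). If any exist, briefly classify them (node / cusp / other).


No singular points in the scanned grid; C is smooth there.

Compute partial derivatives:
  f_x = -6*x - 5.
  f_y = 1.
f_y = 1 is a nonzero constant, so f_y never vanishes: no point (x, y) can satisfy f = f_x = f_y = 0. In particular no (x, y) ∈ {−4, ..., 4}² is singular; the curve is smooth.


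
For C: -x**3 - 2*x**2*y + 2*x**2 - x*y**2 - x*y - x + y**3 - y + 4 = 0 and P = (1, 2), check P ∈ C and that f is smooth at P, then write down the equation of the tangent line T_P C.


Tangent line at P: -14*x + 4*y + 6 = 0.

Step 1: f(1, 2) = 0, so P lies on C.
Step 2: partial derivatives
  f_x(x, y) = -3*x**2 - 4*x*y + 4*x - y**2 - y - 1, f_y(x, y) = -2*x**2 - 2*x*y - x + 3*y**2 - 1.
  f_x(P) = -14, f_y(P) = 4 (gradient nonzero, so P is smooth).
Step 3: tangent line at P: -14·(x − 1) + 4·(y − 2) = 0.
Expanding: -14*x + 4*y + 6 = 0.


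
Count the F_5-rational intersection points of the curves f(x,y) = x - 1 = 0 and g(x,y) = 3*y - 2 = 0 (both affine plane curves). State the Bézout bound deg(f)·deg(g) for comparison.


Common zeros: {(1, 4)}; count = 1; Bézout bound = 1.

deg(f) = 1, deg(g) = 1, so Bézout bound = 1.
Scan x ∈ F_5. For each x, list the y ∈ F_5 with f(x, y) ≡ 0 and those with g(x, y) ≡ 0 (mod 5); the common zeros in that column are the intersection.
  x = 0: f ≡ 0 at y ∈ ∅; g ≡ 0 at y ∈ {4}; common: ∅.
  x = 1: f ≡ 0 at y ∈ {0, 1, 2, 3, 4}; g ≡ 0 at y ∈ {4}; common: {4}.
  x = 2: f ≡ 0 at y ∈ ∅; g ≡ 0 at y ∈ {4}; common: ∅.
  x = 3: f ≡ 0 at y ∈ ∅; g ≡ 0 at y ∈ {4}; common: ∅.
  x = 4: f ≡ 0 at y ∈ ∅; g ≡ 0 at y ∈ {4}; common: ∅.
Collecting: common zeros = {(1, 4)}, so the count is 1.
Comparison with the Bézout bound: 1 ≤ 1 = deg(f)·deg(g), as expected for curves with no common component (the bound is attained).


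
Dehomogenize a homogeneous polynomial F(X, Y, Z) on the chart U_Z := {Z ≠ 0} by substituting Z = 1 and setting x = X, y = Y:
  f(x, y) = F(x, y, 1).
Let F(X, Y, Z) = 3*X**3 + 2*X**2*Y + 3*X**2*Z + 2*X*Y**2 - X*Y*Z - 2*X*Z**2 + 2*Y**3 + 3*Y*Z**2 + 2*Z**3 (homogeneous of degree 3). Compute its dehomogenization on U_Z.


f(x, y) = 3*x**3 + 2*x**2*y + 3*x**2 + 2*x*y**2 - x*y - 2*x + 2*y**3 + 3*y + 2

On U_Z we set Z = 1. Each monomial c·X^i·Y^j·Z^k in F becomes c·x^i·y^j·1^k = c·x^i·y^j.
Substituting Z = 1: F(X, Y, 1) = 3*x**3 + 2*x**2*y + 3*x**2 + 2*x*y**2 - x*y - 2*x + 2*y**3 + 3*y + 2.
Note: deg(f) ≤ deg(F) = 3; strict inequality happens when F is divisible by Z (lost terms).


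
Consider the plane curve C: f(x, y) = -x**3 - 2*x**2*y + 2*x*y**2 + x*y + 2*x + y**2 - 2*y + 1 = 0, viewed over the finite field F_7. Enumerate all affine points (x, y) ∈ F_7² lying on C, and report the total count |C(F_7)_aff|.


Affine F_7-points: {(0, 1), (3, 5), (5, 4), (5, 6), (6, 0), (6, 2)}; count = 6.

For each of the 49 pairs (x, y) ∈ F_7², evaluate f(x, y) mod 7. Record the zeros.
  x = 0: [0↦1, 1↦0, 2↦1, 3↦4, 4↦2, 5↦2, 6↦4]  zeros at y ∈ {1}
  x = 1: [0↦2, 1↦2, 2↦1, 3↦6, 4↦3, 5↦6, 6↦1]  zeros at y ∈ ∅
  x = 2: [0↦4, 1↦1, 2↦1, 3↦4, 4↦3, 5↦5, 6↦3]  zeros at y ∈ ∅
  x = 3: [0↦1, 1↦5, 2↦2, 3↦6, 4↦3, 5↦0, 6↦4]  zeros at y ∈ {5}
  x = 4: [0↦1, 1↦1, 2↦5, 3↦6, 4↦4, 5↦6, 6↦5]  zeros at y ∈ ∅
  x = 5: [0↦5, 1↦4, 2↦4, 3↦5, 4↦0, 5↦3, 6↦0]  zeros at y ∈ {4, 6}
  x = 6: [0↦0, 1↦1, 2↦0, 3↦4, 4↦6, 5↦6, 6↦4]  zeros at y ∈ {0, 2}
Collecting zeros: affine points = {(0, 1), (3, 5), (5, 4), (5, 6), (6, 0), (6, 2)}.
Total count |C(F_7)_aff| = 6.


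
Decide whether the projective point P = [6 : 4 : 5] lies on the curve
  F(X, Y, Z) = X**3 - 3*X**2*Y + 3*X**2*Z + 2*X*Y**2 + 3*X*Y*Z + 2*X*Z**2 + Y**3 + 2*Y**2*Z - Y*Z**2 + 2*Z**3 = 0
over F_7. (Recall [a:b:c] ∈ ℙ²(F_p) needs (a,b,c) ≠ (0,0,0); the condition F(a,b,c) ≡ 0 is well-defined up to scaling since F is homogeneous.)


F(6,4,5) ≡ 3 (mod 7); P is NOT on the curve.

Evaluate F(6, 4, 5) term-by-term (mod 7).
  X**3 ↦ 1·216·1·1 = 216
  -3*X**2*Y ↦ -3·36·4·1 = -432
  3*X**2*Z ↦ 3·36·1·5 = 540
  2*X*Y**2 ↦ 2·6·16·1 = 192
  3*X*Y*Z ↦ 3·6·4·5 = 360
  2*X*Z**2 ↦ 2·6·1·25 = 300
  Y**3 ↦ 1·1·64·1 = 64
  2*Y**2*Z ↦ 2·1·16·5 = 160
  -Y*Z**2 ↦ -1·1·4·25 = -100
  2*Z**3 ↦ 2·1·1·125 = 250
Sum: F(6, 4, 5) = (216) + (-432) + (540) + (192) + (360) + (300) + (64) + (160) + (-100) + (250) = 1550.
Reducing mod 7: 1550 ≡ 3 (mod 7).
Since F(a, b, c) ≡ 3 ≠ 0 (mod 7), P does NOT lie on the curve.


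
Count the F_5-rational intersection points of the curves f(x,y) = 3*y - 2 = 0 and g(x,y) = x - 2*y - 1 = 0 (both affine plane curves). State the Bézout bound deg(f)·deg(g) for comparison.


Common zeros: {(4, 4)}; count = 1; Bézout bound = 1.

deg(f) = 1, deg(g) = 1, so Bézout bound = 1.
Scan x ∈ F_5. For each x, list the y ∈ F_5 with f(x, y) ≡ 0 and those with g(x, y) ≡ 0 (mod 5); the common zeros in that column are the intersection.
  x = 0: f ≡ 0 at y ∈ {4}; g ≡ 0 at y ∈ {2}; common: ∅.
  x = 1: f ≡ 0 at y ∈ {4}; g ≡ 0 at y ∈ {0}; common: ∅.
  x = 2: f ≡ 0 at y ∈ {4}; g ≡ 0 at y ∈ {3}; common: ∅.
  x = 3: f ≡ 0 at y ∈ {4}; g ≡ 0 at y ∈ {1}; common: ∅.
  x = 4: f ≡ 0 at y ∈ {4}; g ≡ 0 at y ∈ {4}; common: {4}.
Collecting: common zeros = {(4, 4)}, so the count is 1.
Comparison with the Bézout bound: 1 ≤ 1 = deg(f)·deg(g), as expected for curves with no common component (the bound is attained).


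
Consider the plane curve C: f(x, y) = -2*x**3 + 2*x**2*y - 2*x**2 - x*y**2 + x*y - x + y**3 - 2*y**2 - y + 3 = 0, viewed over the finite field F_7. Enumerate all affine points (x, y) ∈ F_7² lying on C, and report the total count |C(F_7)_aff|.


Affine F_7-points: {(3, 1), (3, 5), (3, 6), (4, 0), (4, 6), (5, 6)}; count = 6.

For each of the 49 pairs (x, y) ∈ F_7², evaluate f(x, y) mod 7. Record the zeros.
  x = 0: [0↦3, 1↦1, 2↦1, 3↦2, 4↦3, 5↦3, 6↦1]  zeros at y ∈ ∅
  x = 1: [0↦5, 1↦5, 2↦5, 3↦4, 4↦1, 5↦2, 6↦6]  zeros at y ∈ ∅
  x = 2: [0↦5, 1↦4, 2↦1, 3↦2, 4↦6, 5↦5, 6↦5]  zeros at y ∈ ∅
  x = 3: [0↦5, 1↦0, 2↦5, 3↦5, 4↦6, 5↦0, 6↦0]  zeros at y ∈ {1, 5, 6}
  x = 4: [0↦0, 1↦2, 2↦5, 3↦1, 4↦3, 5↦3, 6↦0]  zeros at y ∈ {0, 6}
  x = 5: [0↦6, 1↦5, 2↦3, 3↦6, 4↦6, 5↦2, 6↦0]  zeros at y ∈ {6}
  x = 6: [0↦4, 1↦4, 2↦1, 3↦1, 4↦3, 5↦6, 6↦2]  zeros at y ∈ ∅
Collecting zeros: affine points = {(3, 1), (3, 5), (3, 6), (4, 0), (4, 6), (5, 6)}.
Total count |C(F_7)_aff| = 6.


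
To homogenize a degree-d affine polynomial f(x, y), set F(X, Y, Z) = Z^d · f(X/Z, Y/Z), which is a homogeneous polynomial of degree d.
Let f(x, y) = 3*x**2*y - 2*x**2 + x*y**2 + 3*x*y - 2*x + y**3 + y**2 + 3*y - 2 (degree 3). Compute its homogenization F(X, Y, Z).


F(X, Y, Z) = 3*X**2*Y - 2*X**2*Z + X*Y**2 + 3*X*Y*Z - 2*X*Z**2 + Y**3 + Y**2*Z + 3*Y*Z**2 - 2*Z**3

deg(f) = 3.
Substitute x = X/Z, y = Y/Z into f, then multiply by Z^3.
  monomial 3·x^2·y^1 ↦ 3·X^2·Y^1·Z^0.
  monomial -2·x^2·y^0 ↦ -2·X^2·Y^0·Z^1.
  monomial 1·x^1·y^2 ↦ 1·X^1·Y^2·Z^0.
  monomial 3·x^1·y^1 ↦ 3·X^1·Y^1·Z^1.
  monomial -2·x^1·y^0 ↦ -2·X^1·Y^0·Z^2.
  monomial 1·x^0·y^3 ↦ 1·X^0·Y^3·Z^0.
  monomial 1·x^0·y^2 ↦ 1·X^0·Y^2·Z^1.
  monomial 3·x^0·y^1 ↦ 3·X^0·Y^1·Z^2.
  monomial -2·x^0·y^0 ↦ -2·X^0·Y^0·Z^3.
Collecting: F(X, Y, Z) = 3*X**2*Y - 2*X**2*Z + X*Y**2 + 3*X*Y*Z - 2*X*Z**2 + Y**3 + Y**2*Z + 3*Y*Z**2 - 2*Z**3.


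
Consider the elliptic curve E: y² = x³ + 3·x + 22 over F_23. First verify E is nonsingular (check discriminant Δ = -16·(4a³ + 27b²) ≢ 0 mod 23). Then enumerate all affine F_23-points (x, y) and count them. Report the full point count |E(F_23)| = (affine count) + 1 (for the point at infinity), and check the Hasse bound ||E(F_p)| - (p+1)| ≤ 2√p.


Affine points = {(1, 7), (1, 16), (2, 6), (2, 17), (3, 9), (3, 14), (4, 11), (4, 12), (5, 1), (5, 22), (6, 7), (6, 16), (7, 8), (7, 15), (8, 11), (8, 12), (11, 11), (11, 12), (13, 2), (13, 21), (14, 5), (14, 18), (16, 7), (16, 16), (17, 8), (17, 15), (20, 3), (20, 20), (21, 10), (21, 13), (22, 8), (22, 15)}; affine count = 32; |E(F_23)| = 33.

Discriminant check: Δ ∝ 4a³ + 27b² = 4·3³ + 27·22² = 4·27 + 27·484 ≡ 20 (mod 23). Nonzero ⇒ E is nonsingular.
For each x ∈ F_23, compute rhs = x³ + 3·x + 22 mod 23, then count y ∈ F_23 with y² ≡ rhs.
  x = 0: rhs = 22, matching y values: none (0 points).
  x = 1: rhs = 3, matching y values: 7, 16 (2 points).
  x = 2: rhs = 13, matching y values: 6, 17 (2 points).
  x = 3: rhs = 12, matching y values: 9, 14 (2 points).
  x = 4: rhs = 6, matching y values: 11, 12 (2 points).
  x = 5: rhs = 1, matching y values: 1, 22 (2 points).
  x = 6: rhs = 3, matching y values: 7, 16 (2 points).
  x = 7: rhs = 18, matching y values: 8, 15 (2 points).
  x = 8: rhs = 6, matching y values: 11, 12 (2 points).
  x = 9: rhs = 19, matching y values: none (0 points).
  x = 10: rhs = 17, matching y values: none (0 points).
  x = 11: rhs = 6, matching y values: 11, 12 (2 points).
  x = 12: rhs = 15, matching y values: none (0 points).
  x = 13: rhs = 4, matching y values: 2, 21 (2 points).
  x = 14: rhs = 2, matching y values: 5, 18 (2 points).
  x = 15: rhs = 15, matching y values: none (0 points).
  x = 16: rhs = 3, matching y values: 7, 16 (2 points).
  x = 17: rhs = 18, matching y values: 8, 15 (2 points).
  x = 18: rhs = 20, matching y values: none (0 points).
  x = 19: rhs = 15, matching y values: none (0 points).
  x = 20: rhs = 9, matching y values: 3, 20 (2 points).
  x = 21: rhs = 8, matching y values: 10, 13 (2 points).
  x = 22: rhs = 18, matching y values: 8, 15 (2 points).
Total affine count: 32.
Full point count |E(F_23)| = 32 + 1 = 33.
Hasse bound: |33 − (23+1)| = |9| = 9 ≤ 2√23 ≈ 9.5917 ✓.


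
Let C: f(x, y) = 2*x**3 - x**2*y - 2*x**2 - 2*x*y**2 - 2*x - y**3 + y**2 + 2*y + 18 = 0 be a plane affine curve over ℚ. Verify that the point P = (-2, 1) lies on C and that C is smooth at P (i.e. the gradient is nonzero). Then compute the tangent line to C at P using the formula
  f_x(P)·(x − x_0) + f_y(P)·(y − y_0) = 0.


Tangent line at P: 32*x + 5*y + 59 = 0.

Step 1: f(-2, 1) = 0, so P lies on C.
Step 2: partial derivatives
  f_x(x, y) = 6*x**2 - 2*x*y - 4*x - 2*y**2 - 2, f_y(x, y) = -x**2 - 4*x*y - 3*y**2 + 2*y + 2.
  f_x(P) = 32, f_y(P) = 5 (gradient nonzero, so P is smooth).
Step 3: tangent line at P: 32·(x − -2) + 5·(y − 1) = 0.
Expanding: 32*x + 5*y + 59 = 0.


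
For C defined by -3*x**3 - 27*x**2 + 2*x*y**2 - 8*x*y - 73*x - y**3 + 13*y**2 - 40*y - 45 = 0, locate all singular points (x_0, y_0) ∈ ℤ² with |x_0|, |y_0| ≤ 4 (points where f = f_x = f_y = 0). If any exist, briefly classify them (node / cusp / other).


Singular points: {(-3, 2)}; classification: cusp.

Compute partial derivatives:
  f_x = -9*x**2 - 54*x + 2*y**2 - 8*y - 73.
  f_y = 4*x*y - 8*x - 3*y**2 + 26*y - 40.
Scan x_0 ∈ {−4, ..., 4}. For each x_0, f_y(x_0, y) is a polynomial in y; find its integer roots y ∈ {−4, ..., 4}, then test f_x and f at those candidates.
  x = -4: f_y(-4, y) = -3*y**2 + 10*y - 8; vanishes at y ∈ {2}. (-4, 2): f_x = -9 ≠ 0.
  x = -3: f_y(-3, y) = -3*y**2 + 14*y - 16; vanishes at y ∈ {2}. (-3, 2): f_x = 0, f = 0 — SINGULAR.
  x = -2: f_y(-2, y) = -3*y**2 + 18*y - 24; vanishes at y ∈ {2, 4}. (-2, 2): f_x = -9 ≠ 0; (-2, 4): f_x = -1 ≠ 0.
  x = -1: f_y(-1, y) = -3*y**2 + 22*y - 32; vanishes at y ∈ {2}. (-1, 2): f_x = -36 ≠ 0.
  x = 0: f_y(0, y) = -3*y**2 + 26*y - 40; vanishes at y ∈ {2}. (0, 2): f_x = -81 ≠ 0.
  x = 1: f_y(1, y) = -3*y**2 + 30*y - 48; vanishes at y ∈ {2}. (1, 2): f_x = -144 ≠ 0.
  x = 2: f_y(2, y) = -3*y**2 + 34*y - 56; vanishes at y ∈ {2}. (2, 2): f_x = -225 ≠ 0.
  x = 3: f_y(3, y) = -3*y**2 + 38*y - 64; vanishes at y ∈ {2}. (3, 2): f_x = -324 ≠ 0.
  x = 4: f_y(4, y) = -3*y**2 + 42*y - 72; vanishes at y ∈ {2}. (4, 2): f_x = -441 ≠ 0.
Only singular point on the grid: (-3, 2).
Classify: substitute x = -3 + u, y = 2 + v and expand: f = -3*u**3 + 2*u*v**2 - v**3 + v**2.
No constant or linear terms (consistent with a singular point). Quadratic part: v**2. Cubic part: -3*u**3 + 2*u*v**2 - v**3.
The quadratic part v**2 is a perfect square, so there is a single (double) tangent line v = 0, i.e. y = 2. Restricting the cubic part to that line (v = 0) leaves -3*u**3 ≠ 0, so f is not divisible by v and the branch is v² ≈ 3*u**3 to lowest order — this is a cusp.
Classification: cusp.
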